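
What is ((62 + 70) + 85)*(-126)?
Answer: -27342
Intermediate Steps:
((62 + 70) + 85)*(-126) = (132 + 85)*(-126) = 217*(-126) = -27342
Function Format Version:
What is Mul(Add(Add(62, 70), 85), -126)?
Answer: -27342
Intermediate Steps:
Mul(Add(Add(62, 70), 85), -126) = Mul(Add(132, 85), -126) = Mul(217, -126) = -27342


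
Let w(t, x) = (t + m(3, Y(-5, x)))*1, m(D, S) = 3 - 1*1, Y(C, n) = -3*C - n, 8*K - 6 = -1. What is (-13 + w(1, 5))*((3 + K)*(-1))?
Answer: 145/4 ≈ 36.250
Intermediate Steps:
K = 5/8 (K = 3/4 + (1/8)*(-1) = 3/4 - 1/8 = 5/8 ≈ 0.62500)
Y(C, n) = -n - 3*C
m(D, S) = 2 (m(D, S) = 3 - 1 = 2)
w(t, x) = 2 + t (w(t, x) = (t + 2)*1 = (2 + t)*1 = 2 + t)
(-13 + w(1, 5))*((3 + K)*(-1)) = (-13 + (2 + 1))*((3 + 5/8)*(-1)) = (-13 + 3)*((29/8)*(-1)) = -10*(-29/8) = 145/4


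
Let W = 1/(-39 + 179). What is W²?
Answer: 1/19600 ≈ 5.1020e-5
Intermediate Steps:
W = 1/140 ≈ 0.0071429
W² = (1/140)² = 1/19600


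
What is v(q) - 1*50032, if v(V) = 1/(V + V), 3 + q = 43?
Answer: -4002559/80 ≈ -50032.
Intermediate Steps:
q = 40 (q = -3 + 43 = 40)
v(V) = 1/(2*V)
v(q) - 1*50032 = (½)/40 - 1*50032 = (½)*(1/40) - 50032 = 1/80 - 50032 = -4002559/80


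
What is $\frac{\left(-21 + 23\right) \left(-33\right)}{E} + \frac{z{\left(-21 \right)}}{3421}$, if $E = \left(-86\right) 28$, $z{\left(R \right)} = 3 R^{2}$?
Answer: $\frac{1705785}{4118884} \approx 0.41414$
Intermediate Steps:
$E = -2408$
$\frac{\left(-21 + 23\right) \left(-33\right)}{E} + \frac{z{\left(-21 \right)}}{3421} = \frac{\left(-21 + 23\right) \left(-33\right)}{-2408} + \frac{3 \left(-21\right)^{2}}{3421} = 2 \left(-33\right) \left(- \frac{1}{2408}\right) + 3 \cdot 441 \cdot \frac{1}{3421} = \left(-66\right) \left(- \frac{1}{2408}\right) + 1323 \cdot \frac{1}{3421} = \frac{33}{1204} + \frac{1323}{3421} = \frac{1705785}{4118884}$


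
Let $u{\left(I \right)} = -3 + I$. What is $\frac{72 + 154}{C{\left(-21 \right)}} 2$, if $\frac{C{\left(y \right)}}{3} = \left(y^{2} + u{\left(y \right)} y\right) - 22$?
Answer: $\frac{452}{2769} \approx 0.16324$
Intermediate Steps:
$C{\left(y \right)} = -66 + 3 y^{2} + 3 y \left(-3 + y\right)$ ($C{\left(y \right)} = 3 \left(\left(y^{2} + \left(-3 + y\right) y\right) - 22\right) = 3 \left(\left(y^{2} + y \left(-3 + y\right)\right) - 22\right) = 3 \left(-22 + y^{2} + y \left(-3 + y\right)\right) = -66 + 3 y^{2} + 3 y \left(-3 + y\right)$)
$\frac{72 + 154}{C{\left(-21 \right)}} 2 = \frac{72 + 154}{-66 - -189 + 6 \left(-21\right)^{2}} \cdot 2 = \frac{226}{-66 + 189 + 6 \cdot 441} \cdot 2 = \frac{226}{-66 + 189 + 2646} \cdot 2 = \frac{226}{2769} \cdot 2 = \frac{452}{2769}$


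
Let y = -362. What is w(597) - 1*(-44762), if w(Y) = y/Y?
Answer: 26722552/597 ≈ 44761.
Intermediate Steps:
w(Y) = -362/Y
w(597) - 1*(-44762) = -362/597 - 1*(-44762) = -362*1/597 + 44762 = -362/597 + 44762 = 26722552/597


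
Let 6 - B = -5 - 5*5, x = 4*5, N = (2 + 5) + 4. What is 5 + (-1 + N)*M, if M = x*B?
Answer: 7205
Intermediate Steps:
N = 11 (N = 7 + 4 = 11)
x = 20
B = 36 (B = 6 - (-5 - 5*5) = 6 - (-5 - 25) = 6 - 1*(-30) = 6 + 30 = 36)
M = 720 (M = 20*36 = 720)
5 + (-1 + N)*M = 5 + (-1 + 11)*720 = 5 + 10*720 = 5 + 7200 = 7205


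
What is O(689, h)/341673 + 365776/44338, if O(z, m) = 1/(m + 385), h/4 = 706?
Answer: 200523644243585/24306726897033 ≈ 8.2497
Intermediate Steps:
h = 2824 (h = 4*706 = 2824)
O(z, m) = 1/(385 + m)
O(689, h)/341673 + 365776/44338 = 1/((385 + 2824)*341673) + 365776/44338 = (1/341673)/3209 + 365776*(1/44338) = (1/3209)*(1/341673) + 182888/22169 = 1/1096428657 + 182888/22169 = 200523644243585/24306726897033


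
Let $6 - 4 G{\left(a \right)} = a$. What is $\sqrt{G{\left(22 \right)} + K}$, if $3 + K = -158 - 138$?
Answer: $i \sqrt{303} \approx 17.407 i$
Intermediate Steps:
$G{\left(a \right)} = \frac{3}{2} - \frac{a}{4}$
$K = -299$ ($K = -3 - 296 = -299$)
$\sqrt{G{\left(22 \right)} + K} = \sqrt{\left(\frac{3}{2} - \frac{11}{2}\right) - 299} = \sqrt{-4 - 299} = \sqrt{-303} = i \sqrt{303}$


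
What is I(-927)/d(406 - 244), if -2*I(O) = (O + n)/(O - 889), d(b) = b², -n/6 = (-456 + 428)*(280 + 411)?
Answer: 38387/31772736 ≈ 0.0012082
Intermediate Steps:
n = 116088 (n = -6*(-456 + 428)*(280 + 411) = -(-168)*691 = -6*(-19348) = 116088)
I(O) = -(116088 + O)/(2*(-889 + O)) (I(O) = -(O + 116088)/(2*(O - 889)) = -(116088 + O)/(2*(-889 + O)))
I(-927)/d(406 - 244) = ((-116088 - 1*(-927))/(2*(-889 - 927)))/((406 - 244)²) = ((½)*(-116088 + 927)/(-1816))/(162²) = ((½)*(-1/1816)*(-115161))/26244 = (115161/3632)*(1/26244) = 38387/31772736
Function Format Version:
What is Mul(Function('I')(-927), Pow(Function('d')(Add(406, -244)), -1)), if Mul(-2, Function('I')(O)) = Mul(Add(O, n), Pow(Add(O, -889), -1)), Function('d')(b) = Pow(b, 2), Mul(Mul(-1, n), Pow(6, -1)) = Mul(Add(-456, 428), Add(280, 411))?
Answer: Rational(38387, 31772736) ≈ 0.0012082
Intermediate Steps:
n = 116088 (n = Mul(-6, Mul(Add(-456, 428), Add(280, 411))) = Mul(-6, Mul(-28, 691)) = Mul(-6, -19348) = 116088)
Function('I')(O) = Mul(Rational(-1, 2), Pow(Add(-889, O), -1), Add(116088, O)) (Function('I')(O) = Mul(Rational(-1, 2), Mul(Add(O, 116088), Pow(Add(O, -889), -1))) = Mul(Rational(-1, 2), Mul(Add(116088, O), Pow(Add(-889, O), -1))) = Mul(Rational(-1, 2), Mul(Pow(Add(-889, O), -1), Add(116088, O))) = Mul(Rational(-1, 2), Pow(Add(-889, O), -1), Add(116088, O)))
Mul(Function('I')(-927), Pow(Function('d')(Add(406, -244)), -1)) = Mul(Mul(Rational(1, 2), Pow(Add(-889, -927), -1), Add(-116088, Mul(-1, -927))), Pow(Pow(Add(406, -244), 2), -1)) = Mul(Mul(Rational(1, 2), Pow(-1816, -1), Add(-116088, 927)), Pow(Pow(162, 2), -1)) = Mul(Mul(Rational(1, 2), Rational(-1, 1816), -115161), Pow(26244, -1)) = Mul(Rational(115161, 3632), Rational(1, 26244)) = Rational(38387, 31772736)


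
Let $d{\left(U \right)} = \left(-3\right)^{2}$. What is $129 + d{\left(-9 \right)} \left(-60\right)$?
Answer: $-411$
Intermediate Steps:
$d{\left(U \right)} = 9$
$129 + d{\left(-9 \right)} \left(-60\right) = 129 + 9 \left(-60\right) = 129 - 540 = -411$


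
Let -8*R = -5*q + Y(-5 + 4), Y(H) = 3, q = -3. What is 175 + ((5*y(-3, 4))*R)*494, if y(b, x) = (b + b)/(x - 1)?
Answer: 11290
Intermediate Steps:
y(b, x) = 2*b/(-1 + x) (y(b, x) = (2*b)/(-1 + x) = 2*b/(-1 + x))
R = -9/4 (R = -(-5*(-3) + 3)/8 = -(15 + 3)/8 = -⅛*18 = -9/4 ≈ -2.2500)
175 + ((5*y(-3, 4))*R)*494 = 175 + ((5*(2*(-3)/(-1 + 4)))*(-9/4))*494 = 175 + ((5*(2*(-3)/3))*(-9/4))*494 = 175 + ((5*(2*(-3)*(⅓)))*(-9/4))*494 = 175 + ((5*(-2))*(-9/4))*494 = 175 - 10*(-9/4)*494 = 175 + (45/2)*494 = 175 + 11115 = 11290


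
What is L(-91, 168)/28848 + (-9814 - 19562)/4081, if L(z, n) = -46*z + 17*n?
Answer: -409350223/58864344 ≈ -6.9541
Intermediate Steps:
L(-91, 168)/28848 + (-9814 - 19562)/4081 = (-46*(-91) + 17*168)/28848 + (-9814 - 19562)/4081 = (4186 + 2856)*(1/28848) - 29376*1/4081 = 7042*(1/28848) - 29376/4081 = 3521/14424 - 29376/4081 = -409350223/58864344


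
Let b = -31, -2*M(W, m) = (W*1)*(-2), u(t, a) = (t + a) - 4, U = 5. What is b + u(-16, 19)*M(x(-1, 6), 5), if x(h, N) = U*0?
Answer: -31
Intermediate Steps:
x(h, N) = 0 (x(h, N) = 5*0 = 0)
u(t, a) = -4 + a + t (u(t, a) = (a + t) - 4 = -4 + a + t)
M(W, m) = W (M(W, m) = -W*1*(-2)/2 = -W*(-2)/2 = -(-1)*W = W)
b + u(-16, 19)*M(x(-1, 6), 5) = -31 + (-4 + 19 - 16)*0 = -31 - 1*0 = -31 + 0 = -31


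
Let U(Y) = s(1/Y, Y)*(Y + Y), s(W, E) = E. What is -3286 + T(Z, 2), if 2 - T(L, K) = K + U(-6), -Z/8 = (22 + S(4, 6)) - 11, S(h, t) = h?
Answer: -3358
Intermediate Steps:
Z = -120 (Z = -8*((22 + 4) - 11) = -8*(26 - 11) = -8*15 = -120)
U(Y) = 2*Y**2 (U(Y) = Y*(Y + Y) = Y*(2*Y) = 2*Y**2)
T(L, K) = -70 - K (T(L, K) = 2 - (K + 2*(-6)**2) = 2 - (K + 2*36) = 2 - (K + 72) = 2 - (72 + K) = 2 + (-72 - K) = -70 - K)
-3286 + T(Z, 2) = -3286 + (-70 - 1*2) = -3286 + (-70 - 2) = -3286 - 72 = -3358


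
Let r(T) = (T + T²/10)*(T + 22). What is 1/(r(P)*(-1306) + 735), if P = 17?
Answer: -5/11685678 ≈ -4.2787e-7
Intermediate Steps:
r(T) = (22 + T)*(T + T²/10) (r(T) = (T + T²*(⅒))*(22 + T) = (T + T²/10)*(22 + T) = (22 + T)*(T + T²/10))
1/(r(P)*(-1306) + 735) = 1/(((⅒)*17*(220 + 17² + 32*17))*(-1306) + 735) = 1/(((⅒)*17*(220 + 289 + 544))*(-1306) + 735) = 1/(((⅒)*17*1053)*(-1306) + 735) = 1/((17901/10)*(-1306) + 735) = 1/(-11689353/5 + 735) = 1/(-11685678/5) = -5/11685678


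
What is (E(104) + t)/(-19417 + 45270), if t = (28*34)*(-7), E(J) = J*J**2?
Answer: 1118200/25853 ≈ 43.252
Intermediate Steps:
E(J) = J**3
t = -6664 (t = 952*(-7) = -6664)
(E(104) + t)/(-19417 + 45270) = (104**3 - 6664)/(-19417 + 45270) = (1124864 - 6664)/25853 = 1118200*(1/25853) = 1118200/25853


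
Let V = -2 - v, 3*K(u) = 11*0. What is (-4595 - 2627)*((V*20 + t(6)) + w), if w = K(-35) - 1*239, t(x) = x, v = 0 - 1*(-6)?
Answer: 2838246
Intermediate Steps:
v = 6 (v = 0 + 6 = 6)
K(u) = 0 (K(u) = (11*0)/3 = (⅓)*0 = 0)
V = -8 (V = -2 - 1*6 = -2 - 6 = -8)
w = -239 (w = 0 - 1*239 = 0 - 239 = -239)
(-4595 - 2627)*((V*20 + t(6)) + w) = (-4595 - 2627)*((-8*20 + 6) - 239) = -7222*((-160 + 6) - 239) = -7222*(-154 - 239) = -7222*(-393) = 2838246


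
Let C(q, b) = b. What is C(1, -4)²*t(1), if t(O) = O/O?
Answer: 16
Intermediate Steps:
t(O) = 1
C(1, -4)²*t(1) = (-4)²*1 = 16*1 = 16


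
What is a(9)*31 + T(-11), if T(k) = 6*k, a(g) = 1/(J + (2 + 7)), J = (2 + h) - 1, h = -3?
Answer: -431/7 ≈ -61.571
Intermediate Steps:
J = -2 (J = (2 - 3) - 1 = -1 - 1 = -2)
a(g) = 1/7 (a(g) = 1/(-2 + (2 + 7)) = 1/(-2 + 9) = 1/7)
a(9)*31 + T(-11) = (1/7)*31 + 6*(-11) = 31/7 - 66 = -431/7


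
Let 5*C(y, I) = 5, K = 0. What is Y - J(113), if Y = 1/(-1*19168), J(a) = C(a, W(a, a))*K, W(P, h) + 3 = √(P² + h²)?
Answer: -1/19168 ≈ -5.2170e-5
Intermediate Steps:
W(P, h) = -3 + √(P² + h²)
C(y, I) = 1 (C(y, I) = (⅕)*5 = 1)
J(a) = 0 (J(a) = 1*0 = 0)
Y = -1/19168 (Y = 1/(-19168) = -1/19168 ≈ -5.2170e-5)
Y - J(113) = -1/19168 - 1*0 = -1/19168 + 0 = -1/19168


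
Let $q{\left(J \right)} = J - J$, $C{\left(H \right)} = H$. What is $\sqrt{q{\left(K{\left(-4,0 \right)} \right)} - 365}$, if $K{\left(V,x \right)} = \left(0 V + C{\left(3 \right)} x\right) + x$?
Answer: $i \sqrt{365} \approx 19.105 i$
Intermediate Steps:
$K{\left(V,x \right)} = 4 x$ ($K{\left(V,x \right)} = \left(0 V + 3 x\right) + x = \left(0 + 3 x\right) + x = 3 x + x = 4 x$)
$q{\left(J \right)} = 0$
$\sqrt{q{\left(K{\left(-4,0 \right)} \right)} - 365} = \sqrt{0 - 365} = \sqrt{-365} = i \sqrt{365}$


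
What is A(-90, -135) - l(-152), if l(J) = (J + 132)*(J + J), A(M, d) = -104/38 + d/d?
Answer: -115553/19 ≈ -6081.7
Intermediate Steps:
A(M, d) = -33/19 (A(M, d) = -104*1/38 + 1 = -52/19 + 1 = -33/19)
l(J) = 2*J*(132 + J) (l(J) = (132 + J)*(2*J) = 2*J*(132 + J))
A(-90, -135) - l(-152) = -33/19 - 2*(-152)*(132 - 152) = -33/19 - 2*(-152)*(-20) = -33/19 - 1*6080 = -33/19 - 6080 = -115553/19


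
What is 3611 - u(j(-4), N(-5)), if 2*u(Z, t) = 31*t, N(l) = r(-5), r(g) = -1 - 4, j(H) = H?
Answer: 7377/2 ≈ 3688.5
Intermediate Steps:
r(g) = -5
N(l) = -5
u(Z, t) = 31*t/2 (u(Z, t) = (31*t)/2 = 31*t/2)
3611 - u(j(-4), N(-5)) = 3611 - 31*(-5)/2 = 3611 - 1*(-155/2) = 3611 + 155/2 = 7377/2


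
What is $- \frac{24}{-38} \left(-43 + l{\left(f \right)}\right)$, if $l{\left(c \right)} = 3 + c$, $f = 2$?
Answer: $-24$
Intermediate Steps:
$- \frac{24}{-38} \left(-43 + l{\left(f \right)}\right) = - \frac{24}{-38} \left(-43 + \left(3 + 2\right)\right) = \left(-24\right) \left(- \frac{1}{38}\right) \left(-43 + 5\right) = \frac{12}{19} \left(-38\right) = -24$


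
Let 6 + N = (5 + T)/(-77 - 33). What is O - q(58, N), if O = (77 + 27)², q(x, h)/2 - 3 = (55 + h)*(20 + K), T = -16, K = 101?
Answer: -5361/5 ≈ -1072.2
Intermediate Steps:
N = -59/10 (N = -6 + (5 - 16)/(-77 - 33) = -6 - 11/(-110) = -6 - 11*(-1/110) = -6 + ⅒ = -59/10 ≈ -5.9000)
q(x, h) = 13316 + 242*h (q(x, h) = 6 + 2*((55 + h)*(20 + 101)) = 6 + 2*((55 + h)*121) = 6 + 2*(6655 + 121*h) = 6 + (13310 + 242*h) = 13316 + 242*h)
O = 10816 (O = 104² = 10816)
O - q(58, N) = 10816 - (13316 + 242*(-59/10)) = 10816 - (13316 - 7139/5) = 10816 - 1*59441/5 = 10816 - 59441/5 = -5361/5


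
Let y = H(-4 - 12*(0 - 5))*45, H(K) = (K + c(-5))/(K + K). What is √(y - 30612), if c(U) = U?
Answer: I*√23983743/28 ≈ 174.9*I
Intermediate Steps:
H(K) = (-5 + K)/(2*K) (H(K) = (K - 5)/(K + K) = (-5 + K)/((2*K)) = (-5 + K)*(1/(2*K)) = (-5 + K)/(2*K))
y = 2295/112 (y = ((-5 + (-4 - 12*(0 - 5)))/(2*(-4 - 12*(0 - 5))))*45 = ((-5 + (-4 - 12*(-5)))/(2*(-4 - 12*(-5))))*45 = ((-5 + (-4 - 3*(-20)))/(2*(-4 - 3*(-20))))*45 = ((-5 + (-4 + 60))/(2*(-4 + 60)))*45 = ((½)*(-5 + 56)/56)*45 = ((½)*(1/56)*51)*45 = (51/112)*45 = 2295/112 ≈ 20.491)
√(y - 30612) = √(2295/112 - 30612) = √(-3426249/112) = I*√23983743/28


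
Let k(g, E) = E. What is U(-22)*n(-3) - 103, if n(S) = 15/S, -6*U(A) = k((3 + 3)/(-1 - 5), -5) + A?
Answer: -251/2 ≈ -125.50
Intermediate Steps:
U(A) = ⅚ - A/6 (U(A) = -(-5 + A)/6 = ⅚ - A/6)
U(-22)*n(-3) - 103 = (⅚ - ⅙*(-22))*(15/(-3)) - 103 = (⅚ + 11/3)*(15*(-⅓)) - 103 = (9/2)*(-5) - 103 = -45/2 - 103 = -251/2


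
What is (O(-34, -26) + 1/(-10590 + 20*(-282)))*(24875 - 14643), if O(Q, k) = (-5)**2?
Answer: 2075811884/8115 ≈ 2.5580e+5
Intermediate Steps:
O(Q, k) = 25
(O(-34, -26) + 1/(-10590 + 20*(-282)))*(24875 - 14643) = (25 + 1/(-10590 + 20*(-282)))*(24875 - 14643) = (25 + 1/(-10590 - 5640))*10232 = (25 + 1/(-16230))*10232 = (25 - 1/16230)*10232 = (405749/16230)*10232 = 2075811884/8115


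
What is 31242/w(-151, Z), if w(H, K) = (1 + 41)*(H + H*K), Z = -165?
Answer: 127/4228 ≈ 0.030038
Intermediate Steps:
w(H, K) = 42*H + 42*H*K (w(H, K) = 42*(H + H*K) = 42*H + 42*H*K)
31242/w(-151, Z) = 31242/((42*(-151)*(1 - 165))) = 31242/((42*(-151)*(-164))) = 31242/1040088 = 31242*(1/1040088) = 127/4228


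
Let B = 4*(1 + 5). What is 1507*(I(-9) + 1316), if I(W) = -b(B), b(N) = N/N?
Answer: 1981705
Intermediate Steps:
B = 24 (B = 4*6 = 24)
b(N) = 1
I(W) = -1 (I(W) = -1*1 = -1)
1507*(I(-9) + 1316) = 1507*(-1 + 1316) = 1507*1315 = 1981705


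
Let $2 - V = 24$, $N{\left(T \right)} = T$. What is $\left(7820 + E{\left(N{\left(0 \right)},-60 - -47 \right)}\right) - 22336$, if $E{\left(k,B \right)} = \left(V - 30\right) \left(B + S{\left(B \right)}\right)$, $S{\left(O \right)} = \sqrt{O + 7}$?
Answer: $-13840 - 52 i \sqrt{6} \approx -13840.0 - 127.37 i$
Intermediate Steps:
$S{\left(O \right)} = \sqrt{7 + O}$
$V = -22$ ($V = 2 - 24 = -22$)
$E{\left(k,B \right)} = - 52 B - 52 \sqrt{7 + B}$ ($E{\left(k,B \right)} = \left(-22 - 30\right) \left(B + \sqrt{7 + B}\right) = - 52 \left(B + \sqrt{7 + B}\right) = - 52 B - 52 \sqrt{7 + B}$)
$\left(7820 + E{\left(N{\left(0 \right)},-60 - -47 \right)}\right) - 22336 = \left(7820 - \left(52 \sqrt{7 - 13} + 52 \left(-60 - -47\right)\right)\right) - 22336 = \left(7820 - \left(52 \sqrt{7 + \left(-60 + 47\right)} + 52 \left(-60 + 47\right)\right)\right) - 22336 = \left(7820 - \left(-676 + 52 \sqrt{7 - 13}\right)\right) - 22336 = \left(7820 + \left(676 - 52 \sqrt{-6}\right)\right) - 22336 = \left(7820 + \left(676 - 52 i \sqrt{6}\right)\right) - 22336 = \left(8496 - 52 i \sqrt{6}\right) - 22336 = -13840 - 52 i \sqrt{6}$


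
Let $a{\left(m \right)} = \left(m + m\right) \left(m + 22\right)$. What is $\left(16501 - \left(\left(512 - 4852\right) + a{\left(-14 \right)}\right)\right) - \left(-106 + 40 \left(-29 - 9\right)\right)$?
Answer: $22691$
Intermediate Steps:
$a{\left(m \right)} = 2 m \left(22 + m\right)$
$\left(16501 - \left(\left(512 - 4852\right) + a{\left(-14 \right)}\right)\right) - \left(-106 + 40 \left(-29 - 9\right)\right) = \left(16501 - \left(\left(512 - 4852\right) + 2 \left(-14\right) \left(22 - 14\right)\right)\right) - \left(-106 + 40 \left(-29 - 9\right)\right) = \left(16501 - \left(-4340 + 2 \left(-14\right) 8\right)\right) + \left(106 - -1520\right) = \left(16501 - \left(-4340 - 224\right)\right) + \left(106 + 1520\right) = \left(16501 - -4564\right) + 1626 = \left(16501 + 4564\right) + 1626 = 21065 + 1626 = 22691$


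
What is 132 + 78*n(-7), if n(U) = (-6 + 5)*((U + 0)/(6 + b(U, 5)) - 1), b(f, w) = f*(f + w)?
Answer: 2373/10 ≈ 237.30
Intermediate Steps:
n(U) = 1 - U/(6 + U*(5 + U)) (n(U) = (-6 + 5)*((U + 0)/(6 + U*(U + 5)) - 1) = -(U/(6 + U*(5 + U)) - 1) = -(-1 + U/(6 + U*(5 + U))) = 1 - U/(6 + U*(5 + U)))
132 + 78*n(-7) = 132 + 78*((6 - 1*(-7) - 7*(5 - 7))/(6 - 7*(5 - 7))) = 132 + 78*((6 + 7 - 7*(-2))/(6 - 7*(-2))) = 132 + 78*((6 + 7 + 14)/(6 + 14)) = 132 + 78*(27/20) = 132 + 1053/10 = 2373/10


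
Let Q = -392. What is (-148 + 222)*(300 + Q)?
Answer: -6808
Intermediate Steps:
(-148 + 222)*(300 + Q) = (-148 + 222)*(300 - 392) = 74*(-92) = -6808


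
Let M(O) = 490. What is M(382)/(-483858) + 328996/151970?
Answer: 39778220317/18382975065 ≈ 2.1639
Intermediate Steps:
M(382)/(-483858) + 328996/151970 = 490/(-483858) + 328996/151970 = 490*(-1/483858) + 328996*(1/151970) = -245/241929 + 164498/75985 = 39778220317/18382975065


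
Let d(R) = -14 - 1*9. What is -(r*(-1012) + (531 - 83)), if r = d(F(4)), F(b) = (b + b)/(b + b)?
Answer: -23724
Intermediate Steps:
F(b) = 1 (F(b) = (2*b)/((2*b)) = (2*b)*(1/(2*b)) = 1)
d(R) = -23 (d(R) = -14 - 9 = -23)
r = -23
-(r*(-1012) + (531 - 83)) = -(-23*(-1012) + (531 - 83)) = -(23276 + 448) = -1*23724 = -23724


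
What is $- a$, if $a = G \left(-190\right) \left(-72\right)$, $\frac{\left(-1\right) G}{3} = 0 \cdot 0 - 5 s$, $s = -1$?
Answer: $205200$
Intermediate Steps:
$G = -15$ ($G = - 3 \left(0 \cdot 0 - -5\right) = - 3 \left(0 + 5\right) = \left(-3\right) 5 = -15$)
$a = -205200$ ($a = \left(-15\right) \left(-190\right) \left(-72\right) = 2850 \left(-72\right) = -205200$)
$- a = \left(-1\right) \left(-205200\right) = 205200$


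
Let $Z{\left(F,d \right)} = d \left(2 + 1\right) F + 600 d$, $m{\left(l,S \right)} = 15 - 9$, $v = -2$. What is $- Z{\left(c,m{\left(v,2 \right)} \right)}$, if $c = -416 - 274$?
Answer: $8820$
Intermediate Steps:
$m{\left(l,S \right)} = 6$ ($m{\left(l,S \right)} = 15 - 9 = 6$)
$c = -690$ ($c = -416 - 274 = -690$)
$Z{\left(F,d \right)} = 600 d + 3 F d$ ($Z{\left(F,d \right)} = d 3 F + 600 d = 3 d F + 600 d = 3 F d + 600 d = 600 d + 3 F d$)
$- Z{\left(c,m{\left(v,2 \right)} \right)} = - 3 \cdot 6 \left(200 - 690\right) = - 3 \cdot 6 \left(-490\right) = \left(-1\right) \left(-8820\right) = 8820$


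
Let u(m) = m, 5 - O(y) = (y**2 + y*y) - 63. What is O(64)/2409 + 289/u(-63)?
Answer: -402671/50589 ≈ -7.9597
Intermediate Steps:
O(y) = 68 - 2*y**2 (O(y) = 5 - ((y**2 + y*y) - 63) = 5 - ((y**2 + y**2) - 63) = 5 - (2*y**2 - 63) = 5 - (-63 + 2*y**2) = 5 + (63 - 2*y**2) = 68 - 2*y**2)
O(64)/2409 + 289/u(-63) = (68 - 2*64**2)/2409 + 289/(-63) = (68 - 2*4096)*(1/2409) + 289*(-1/63) = (68 - 8192)*(1/2409) - 289/63 = -8124*1/2409 - 289/63 = -2708/803 - 289/63 = -402671/50589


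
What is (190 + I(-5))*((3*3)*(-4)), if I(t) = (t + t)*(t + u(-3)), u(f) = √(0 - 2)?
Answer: -8640 + 360*I*√2 ≈ -8640.0 + 509.12*I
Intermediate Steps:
u(f) = I*√2 (u(f) = √(-2) = I*√2)
I(t) = 2*t*(t + I*√2) (I(t) = (t + t)*(t + I*√2) = (2*t)*(t + I*√2) = 2*t*(t + I*√2))
(190 + I(-5))*((3*3)*(-4)) = (190 + 2*(-5)*(-5 + I*√2))*((3*3)*(-4)) = (190 + (50 - 10*I*√2))*(9*(-4)) = (240 - 10*I*√2)*(-36) = -8640 + 360*I*√2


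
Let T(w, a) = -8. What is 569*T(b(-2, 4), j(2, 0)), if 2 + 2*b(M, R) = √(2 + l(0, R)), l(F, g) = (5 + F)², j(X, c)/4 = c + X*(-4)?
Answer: -4552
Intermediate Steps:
j(X, c) = -16*X + 4*c (j(X, c) = 4*(c + X*(-4)) = 4*(c - 4*X) = -16*X + 4*c)
b(M, R) = -1 + 3*√3/2 (b(M, R) = -1 + √(2 + (5 + 0)²)/2 = -1 + √(2 + 5²)/2 = -1 + √(2 + 25)/2 = -1 + √27/2 = -1 + (3*√3)/2 = -1 + 3*√3/2)
569*T(b(-2, 4), j(2, 0)) = 569*(-8) = -4552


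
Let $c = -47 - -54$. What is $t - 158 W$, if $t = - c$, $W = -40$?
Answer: $6313$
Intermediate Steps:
$c = 7$ ($c = -47 + 54 = 7$)
$t = -7$ ($t = \left(-1\right) 7 = -7$)
$t - 158 W = -7 - -6320 = -7 + 6320 = 6313$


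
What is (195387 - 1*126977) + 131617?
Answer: 200027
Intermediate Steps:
(195387 - 1*126977) + 131617 = (195387 - 126977) + 131617 = 68410 + 131617 = 200027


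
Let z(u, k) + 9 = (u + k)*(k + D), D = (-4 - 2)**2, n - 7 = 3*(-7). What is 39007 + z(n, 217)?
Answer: 90357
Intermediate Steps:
n = -14 (n = 7 + 3*(-7) = 7 - 21 = -14)
D = 36 (D = (-6)**2 = 36)
z(u, k) = -9 + (36 + k)*(k + u) (z(u, k) = -9 + (u + k)*(k + 36) = -9 + (k + u)*(36 + k) = -9 + (36 + k)*(k + u))
39007 + z(n, 217) = 39007 + (-9 + 217**2 + 36*217 + 36*(-14) + 217*(-14)) = 39007 + (-9 + 47089 + 7812 - 504 - 3038) = 39007 + 51350 = 90357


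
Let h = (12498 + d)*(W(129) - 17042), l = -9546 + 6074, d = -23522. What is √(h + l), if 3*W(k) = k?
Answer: 4*√11712094 ≈ 13689.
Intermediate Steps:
W(k) = k/3
l = -3472
h = 187396976 (h = (12498 - 23522)*((⅓)*129 - 17042) = -11024*(43 - 17042) = -11024*(-16999) = 187396976)
√(h + l) = √(187396976 - 3472) = √187393504 = 4*√11712094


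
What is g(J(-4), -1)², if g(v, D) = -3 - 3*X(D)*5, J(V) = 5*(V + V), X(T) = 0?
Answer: 9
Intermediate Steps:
J(V) = 10*V (J(V) = 5*(2*V) = 10*V)
g(v, D) = -3 (g(v, D) = -3 - 3*0*5 = -3 + 0*5 = -3 + 0 = -3)
g(J(-4), -1)² = (-3)² = 9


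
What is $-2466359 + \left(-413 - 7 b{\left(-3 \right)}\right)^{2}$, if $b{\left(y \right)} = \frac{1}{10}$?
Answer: $- \frac{229521131}{100} \approx -2.2952 \cdot 10^{6}$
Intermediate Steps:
$b{\left(y \right)} = \frac{1}{10}$
$-2466359 + \left(-413 - 7 b{\left(-3 \right)}\right)^{2} = -2466359 + \left(-413 - \frac{7}{10}\right)^{2} = -2466359 + \left(- \frac{4137}{10}\right)^{2} = -2466359 + \frac{17114769}{100} = - \frac{229521131}{100}$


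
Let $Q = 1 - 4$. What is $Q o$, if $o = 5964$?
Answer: $-17892$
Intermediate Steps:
$Q = -3$ ($Q = 1 - 4 = -3$)
$Q o = \left(-3\right) 5964 = -17892$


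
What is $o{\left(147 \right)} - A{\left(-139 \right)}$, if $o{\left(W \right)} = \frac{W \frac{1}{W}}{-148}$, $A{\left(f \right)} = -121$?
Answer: $\frac{17907}{148} \approx 120.99$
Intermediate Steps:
$o{\left(W \right)} = - \frac{1}{148}$ ($o{\left(W \right)} = 1 \left(- \frac{1}{148}\right) = - \frac{1}{148}$)
$o{\left(147 \right)} - A{\left(-139 \right)} = - \frac{1}{148} - -121 = - \frac{1}{148} + 121 = \frac{17907}{148}$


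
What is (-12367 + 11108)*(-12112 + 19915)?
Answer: -9823977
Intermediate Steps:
(-12367 + 11108)*(-12112 + 19915) = -1259*7803 = -9823977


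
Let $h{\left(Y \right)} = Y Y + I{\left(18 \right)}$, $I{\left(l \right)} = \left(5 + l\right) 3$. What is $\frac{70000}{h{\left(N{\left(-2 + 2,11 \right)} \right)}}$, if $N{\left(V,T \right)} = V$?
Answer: $\frac{70000}{69} \approx 1014.5$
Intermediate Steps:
$I{\left(l \right)} = 15 + 3 l$
$h{\left(Y \right)} = 69 + Y^{2}$ ($h{\left(Y \right)} = Y Y + \left(15 + 3 \cdot 18\right) = Y^{2} + \left(15 + 54\right) = Y^{2} + 69 = 69 + Y^{2}$)
$\frac{70000}{h{\left(N{\left(-2 + 2,11 \right)} \right)}} = \frac{70000}{69 + \left(-2 + 2\right)^{2}} = \frac{70000}{69 + 0^{2}} = \frac{70000}{69 + 0} = \frac{70000}{69}$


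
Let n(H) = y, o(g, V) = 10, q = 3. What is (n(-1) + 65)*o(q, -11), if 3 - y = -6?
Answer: 740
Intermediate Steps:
y = 9 (y = 3 - 1*(-6) = 3 + 6 = 9)
n(H) = 9
(n(-1) + 65)*o(q, -11) = (9 + 65)*10 = 74*10 = 740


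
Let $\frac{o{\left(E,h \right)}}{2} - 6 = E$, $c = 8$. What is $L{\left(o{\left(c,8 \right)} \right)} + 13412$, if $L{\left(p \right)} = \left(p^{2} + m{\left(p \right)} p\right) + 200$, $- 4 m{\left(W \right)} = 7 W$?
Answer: $13024$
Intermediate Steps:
$o{\left(E,h \right)} = 12 + 2 E$
$m{\left(W \right)} = - \frac{7 W}{4}$
$L{\left(p \right)} = 200 - \frac{3 p^{2}}{4}$ ($L{\left(p \right)} = \left(p^{2} + - \frac{7 p}{4} p\right) + 200 = \left(p^{2} - \frac{7 p^{2}}{4}\right) + 200 = - \frac{3 p^{2}}{4} + 200 = 200 - \frac{3 p^{2}}{4}$)
$L{\left(o{\left(c,8 \right)} \right)} + 13412 = \left(200 - \frac{3 \left(12 + 2 \cdot 8\right)^{2}}{4}\right) + 13412 = \left(200 - \frac{3 \left(12 + 16\right)^{2}}{4}\right) + 13412 = \left(200 - \frac{3 \cdot 28^{2}}{4}\right) + 13412 = \left(200 - 588\right) + 13412 = -388 + 13412 = 13024$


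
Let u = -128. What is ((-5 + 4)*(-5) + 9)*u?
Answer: -1792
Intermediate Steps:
((-5 + 4)*(-5) + 9)*u = ((-5 + 4)*(-5) + 9)*(-128) = (-1*(-5) + 9)*(-128) = (5 + 9)*(-128) = 14*(-128) = -1792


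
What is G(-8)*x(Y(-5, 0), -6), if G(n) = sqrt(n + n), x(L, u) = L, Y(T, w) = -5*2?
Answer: -40*I ≈ -40.0*I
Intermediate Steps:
Y(T, w) = -10
G(n) = sqrt(2)*sqrt(n) (G(n) = sqrt(2*n) = sqrt(2)*sqrt(n))
G(-8)*x(Y(-5, 0), -6) = (sqrt(2)*sqrt(-8))*(-10) = (sqrt(2)*(2*I*sqrt(2)))*(-10) = (4*I)*(-10) = -40*I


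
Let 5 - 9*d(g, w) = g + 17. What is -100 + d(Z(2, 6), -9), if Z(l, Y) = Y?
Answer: -102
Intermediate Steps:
d(g, w) = -4/3 - g/9 (d(g, w) = 5/9 - (g + 17)/9 = 5/9 - (17 + g)/9 = 5/9 + (-17/9 - g/9) = -4/3 - g/9)
-100 + d(Z(2, 6), -9) = -100 + (-4/3 - ⅑*6) = -100 + (-4/3 - ⅔) = -100 - 2 = -102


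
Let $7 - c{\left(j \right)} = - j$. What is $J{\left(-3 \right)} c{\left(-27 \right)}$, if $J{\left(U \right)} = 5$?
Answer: $-100$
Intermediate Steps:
$c{\left(j \right)} = 7 + j$ ($c{\left(j \right)} = 7 - - j = 7 + j$)
$J{\left(-3 \right)} c{\left(-27 \right)} = 5 \left(7 - 27\right) = 5 \left(-20\right) = -100$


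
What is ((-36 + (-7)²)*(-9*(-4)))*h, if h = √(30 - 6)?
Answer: 936*√6 ≈ 2292.7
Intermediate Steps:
h = 2*√6 (h = √24 = 2*√6 ≈ 4.8990)
((-36 + (-7)²)*(-9*(-4)))*h = ((-36 + (-7)²)*(-9*(-4)))*(2*√6) = ((-36 + 49)*36)*(2*√6) = (13*36)*(2*√6) = 468*(2*√6) = 936*√6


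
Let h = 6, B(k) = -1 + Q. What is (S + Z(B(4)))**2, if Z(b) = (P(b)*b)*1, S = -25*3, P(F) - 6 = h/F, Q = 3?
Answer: 3249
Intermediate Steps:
B(k) = 2 (B(k) = -1 + 3 = 2)
P(F) = 6 + 6/F
S = -75
Z(b) = b*(6 + 6/b) (Z(b) = ((6 + 6/b)*b)*1 = (b*(6 + 6/b))*1 = b*(6 + 6/b))
(S + Z(B(4)))**2 = (-75 + (6 + 6*2))**2 = (-75 + (6 + 12))**2 = (-75 + 18)**2 = (-57)**2 = 3249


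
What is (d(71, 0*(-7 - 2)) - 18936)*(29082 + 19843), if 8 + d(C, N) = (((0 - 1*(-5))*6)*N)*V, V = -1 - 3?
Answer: -926835200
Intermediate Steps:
V = -4
d(C, N) = -8 - 120*N (d(C, N) = -8 + (((0 - 1*(-5))*6)*N)*(-4) = -8 + (((0 + 5)*6)*N)*(-4) = -8 + ((5*6)*N)*(-4) = -8 + (30*N)*(-4) = -8 - 120*N)
(d(71, 0*(-7 - 2)) - 18936)*(29082 + 19843) = ((-8 - 0*(-7 - 2)) - 18936)*(29082 + 19843) = ((-8 - 0*(-9)) - 18936)*48925 = ((-8 - 120*0) - 18936)*48925 = ((-8 + 0) - 18936)*48925 = (-8 - 18936)*48925 = -18944*48925 = -926835200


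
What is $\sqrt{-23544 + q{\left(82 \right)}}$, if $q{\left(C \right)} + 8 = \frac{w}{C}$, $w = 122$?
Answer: $\frac{i \sqrt{39588411}}{41} \approx 153.46 i$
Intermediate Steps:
$q{\left(C \right)} = -8 + \frac{122}{C}$
$\sqrt{-23544 + q{\left(82 \right)}} = \sqrt{-23544 - \left(8 - \frac{122}{82}\right)} = \sqrt{-23544 + \left(-8 + 122 \cdot \frac{1}{82}\right)} = \sqrt{-23544 + \left(-8 + \frac{61}{41}\right)} = \sqrt{-23544 - \frac{267}{41}} = \sqrt{- \frac{965571}{41}} = \frac{i \sqrt{39588411}}{41}$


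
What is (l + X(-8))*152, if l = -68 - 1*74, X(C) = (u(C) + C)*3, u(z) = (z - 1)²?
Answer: 11704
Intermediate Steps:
u(z) = (-1 + z)²
X(C) = 3*C + 3*(-1 + C)² (X(C) = ((-1 + C)² + C)*3 = (C + (-1 + C)²)*3 = 3*C + 3*(-1 + C)²)
l = -142 (l = -68 - 74 = -142)
(l + X(-8))*152 = (-142 + (3*(-8) + 3*(-1 - 8)²))*152 = (-142 + (-24 + 3*(-9)²))*152 = (-142 + (-24 + 3*81))*152 = (-142 + (-24 + 243))*152 = (-142 + 219)*152 = 77*152 = 11704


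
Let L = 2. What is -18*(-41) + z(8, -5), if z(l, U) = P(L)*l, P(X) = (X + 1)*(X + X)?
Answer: 834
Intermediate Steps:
P(X) = 2*X*(1 + X) (P(X) = (1 + X)*(2*X) = 2*X*(1 + X))
z(l, U) = 12*l (z(l, U) = (2*2*(1 + 2))*l = (2*2*3)*l = 12*l)
-18*(-41) + z(8, -5) = -18*(-41) + 12*8 = 738 + 96 = 834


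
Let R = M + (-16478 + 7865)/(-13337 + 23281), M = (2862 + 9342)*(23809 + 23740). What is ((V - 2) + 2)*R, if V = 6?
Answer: 1573741042803/452 ≈ 3.4817e+9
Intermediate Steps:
M = 580287996 (M = 12204*47549 = 580287996)
R = 524580347601/904 (R = 580287996 + (-16478 + 7865)/(-13337 + 23281) = 580287996 - 8613/9944 = 580287996 - 8613*1/9944 = 580287996 - 783/904 = 524580347601/904 ≈ 5.8029e+8)
((V - 2) + 2)*R = ((6 - 2) + 2)*(524580347601/904) = (4 + 2)*(524580347601/904) = 6*(524580347601/904) = 1573741042803/452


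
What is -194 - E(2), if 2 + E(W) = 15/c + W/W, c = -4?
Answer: -757/4 ≈ -189.25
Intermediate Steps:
E(W) = -19/4 (E(W) = -2 + (15/(-4) + W/W) = -2 + (15*(-1/4) + 1) = -2 + (-15/4 + 1) = -2 - 11/4 = -19/4)
-194 - E(2) = -194 - 1*(-19/4) = -194 + 19/4 = -757/4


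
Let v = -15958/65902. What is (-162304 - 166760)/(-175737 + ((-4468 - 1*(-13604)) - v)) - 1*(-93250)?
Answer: 127980446144216/1372415393 ≈ 93252.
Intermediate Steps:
v = -7979/32951 (v = -15958*1/65902 = -7979/32951 ≈ -0.24215)
(-162304 - 166760)/(-175737 + ((-4468 - 1*(-13604)) - v)) - 1*(-93250) = (-162304 - 166760)/(-175737 + ((-4468 - 1*(-13604)) - 1*(-7979/32951))) - 1*(-93250) = -329064/(-175737 + ((-4468 + 13604) + 7979/32951)) + 93250 = -329064/(-175737 + (9136 + 7979/32951)) + 93250 = -329064/(-175737 + 301048315/32951) + 93250 = -329064/(-5489661572/32951) + 93250 = -329064*(-32951/5489661572) + 93250 = 2710746966/1372415393 + 93250 = 127980446144216/1372415393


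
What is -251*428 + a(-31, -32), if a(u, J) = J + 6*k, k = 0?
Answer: -107460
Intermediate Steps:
a(u, J) = J (a(u, J) = J + 6*0 = J + 0 = J)
-251*428 + a(-31, -32) = -251*428 - 32 = -107428 - 32 = -107460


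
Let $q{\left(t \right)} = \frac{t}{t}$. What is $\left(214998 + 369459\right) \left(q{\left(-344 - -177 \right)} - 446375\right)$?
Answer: $-260886408918$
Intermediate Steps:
$q{\left(t \right)} = 1$
$\left(214998 + 369459\right) \left(q{\left(-344 - -177 \right)} - 446375\right) = \left(214998 + 369459\right) \left(1 - 446375\right) = 584457 \left(-446374\right) = -260886408918$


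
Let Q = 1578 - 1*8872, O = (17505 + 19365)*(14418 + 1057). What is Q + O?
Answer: 570555956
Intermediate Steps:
O = 570563250 (O = 36870*15475 = 570563250)
Q = -7294 (Q = 1578 - 8872 = -7294)
Q + O = -7294 + 570563250 = 570555956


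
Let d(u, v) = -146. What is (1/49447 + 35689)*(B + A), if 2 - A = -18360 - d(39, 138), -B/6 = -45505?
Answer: 513965888984064/49447 ≈ 1.0394e+10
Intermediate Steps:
B = 273030 (B = -6*(-45505) = 273030)
A = 18216 (A = 2 - (-18360 - 1*(-146)) = 2 - (-18360 + 146) = 2 - 1*(-18214) = 2 + 18214 = 18216)
(1/49447 + 35689)*(B + A) = (1/49447 + 35689)*(273030 + 18216) = (1/49447 + 35689)*291246 = (1764713984/49447)*291246 = 513965888984064/49447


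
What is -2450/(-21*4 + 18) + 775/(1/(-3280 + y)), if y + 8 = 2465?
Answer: -21047000/33 ≈ -6.3779e+5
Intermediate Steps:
y = 2457 (y = -8 + 2465 = 2457)
-2450/(-21*4 + 18) + 775/(1/(-3280 + y)) = -2450/(-21*4 + 18) + 775/(1/(-3280 + 2457)) = -2450/(-84 + 18) + 775/(1/(-823)) = -2450/(-66) + 775/(-1/823) = -2450*(-1/66) + 775*(-823) = 1225/33 - 637825 = -21047000/33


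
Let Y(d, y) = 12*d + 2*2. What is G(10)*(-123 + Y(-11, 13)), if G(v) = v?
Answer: -2510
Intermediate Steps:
Y(d, y) = 4 + 12*d (Y(d, y) = 12*d + 4 = 4 + 12*d)
G(10)*(-123 + Y(-11, 13)) = 10*(-123 + (4 + 12*(-11))) = 10*(-123 + (4 - 132)) = 10*(-123 - 128) = 10*(-251) = -2510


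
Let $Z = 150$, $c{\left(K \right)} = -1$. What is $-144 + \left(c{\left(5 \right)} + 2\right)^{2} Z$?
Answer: $6$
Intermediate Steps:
$-144 + \left(c{\left(5 \right)} + 2\right)^{2} Z = -144 + \left(-1 + 2\right)^{2} \cdot 150 = -144 + 1^{2} \cdot 150 = -144 + 1 \cdot 150 = -144 + 150 = 6$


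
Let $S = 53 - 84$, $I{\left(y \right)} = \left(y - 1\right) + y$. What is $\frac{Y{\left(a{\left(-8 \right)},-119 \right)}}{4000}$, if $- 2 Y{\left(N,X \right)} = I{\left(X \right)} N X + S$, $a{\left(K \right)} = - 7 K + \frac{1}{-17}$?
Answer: $- \frac{99437}{500} \approx -198.87$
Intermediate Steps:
$I{\left(y \right)} = -1 + 2 y$ ($I{\left(y \right)} = \left(-1 + y\right) + y = -1 + 2 y$)
$S = -31$ ($S = 53 - 84 = -31$)
$a{\left(K \right)} = - \frac{1}{17} - 7 K$ ($a{\left(K \right)} = - 7 K - \frac{1}{17} = - \frac{1}{17} - 7 K$)
$Y{\left(N,X \right)} = \frac{31}{2} - \frac{N X \left(-1 + 2 X\right)}{2}$ ($Y{\left(N,X \right)} = - \frac{\left(-1 + 2 X\right) N X - 31}{2} = - \frac{N \left(-1 + 2 X\right) X - 31}{2} = - \frac{N X \left(-1 + 2 X\right) - 31}{2} = - \frac{-31 + N X \left(-1 + 2 X\right)}{2} = \frac{31}{2} - \frac{N X \left(-1 + 2 X\right)}{2}$)
$\frac{Y{\left(a{\left(-8 \right)},-119 \right)}}{4000} = \frac{\frac{31}{2} - \frac{1}{2} \left(- \frac{1}{17} - -56\right) \left(-119\right) \left(-1 + 2 \left(-119\right)\right)}{4000} = \left(\frac{31}{2} - \frac{1}{2} \left(- \frac{1}{17} + 56\right) \left(-119\right) \left(-1 - 238\right)\right) \frac{1}{4000} = \left(\frac{31}{2} - \frac{951}{34} \left(-119\right) \left(-239\right)\right) \frac{1}{4000} = \left(\frac{31}{2} - \frac{1591023}{2}\right) \frac{1}{4000} = \left(-795496\right) \frac{1}{4000} = - \frac{99437}{500}$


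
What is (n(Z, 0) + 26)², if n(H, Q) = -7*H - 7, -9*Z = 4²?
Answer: 80089/81 ≈ 988.75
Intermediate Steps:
Z = -16/9 (Z = -⅑*4² = -⅑*16 = -16/9 ≈ -1.7778)
n(H, Q) = -7 - 7*H
(n(Z, 0) + 26)² = ((-7 - 7*(-16/9)) + 26)² = ((-7 + 112/9) + 26)² = (49/9 + 26)² = (283/9)² = 80089/81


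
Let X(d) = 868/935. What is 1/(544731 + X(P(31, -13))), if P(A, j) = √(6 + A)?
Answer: 935/509324353 ≈ 1.8358e-6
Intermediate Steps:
X(d) = 868/935 (X(d) = 868*(1/935) = 868/935)
1/(544731 + X(P(31, -13))) = 1/(544731 + 868/935) = 1/(509324353/935) = 935/509324353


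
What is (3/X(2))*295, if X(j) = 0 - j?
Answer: -885/2 ≈ -442.50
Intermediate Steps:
X(j) = -j
(3/X(2))*295 = (3/((-1*2)))*295 = (3/(-2))*295 = (3*(-½))*295 = -3/2*295 = -885/2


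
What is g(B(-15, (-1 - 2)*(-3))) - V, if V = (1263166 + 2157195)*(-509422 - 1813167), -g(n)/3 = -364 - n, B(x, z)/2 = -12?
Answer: 7944092835649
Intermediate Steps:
B(x, z) = -24 (B(x, z) = 2*(-12) = -24)
g(n) = 1092 + 3*n (g(n) = -3*(-364 - n) = 1092 + 3*n)
V = -7944092834629 (V = 3420361*(-2322589) = -7944092834629)
g(B(-15, (-1 - 2)*(-3))) - V = (1092 + 3*(-24)) - 1*(-7944092834629) = (1092 - 72) + 7944092834629 = 1020 + 7944092834629 = 7944092835649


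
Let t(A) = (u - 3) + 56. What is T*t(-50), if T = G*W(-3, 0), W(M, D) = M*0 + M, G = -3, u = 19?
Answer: 648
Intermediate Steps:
W(M, D) = M (W(M, D) = 0 + M = M)
t(A) = 72 (t(A) = (19 - 3) + 56 = 16 + 56 = 72)
T = 9 (T = -3*(-3) = 9)
T*t(-50) = 9*72 = 648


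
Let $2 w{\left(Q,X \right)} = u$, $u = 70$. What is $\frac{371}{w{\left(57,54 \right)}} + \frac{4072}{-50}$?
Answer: $- \frac{1771}{25} \approx -70.84$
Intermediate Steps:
$w{\left(Q,X \right)} = 35$ ($w{\left(Q,X \right)} = \frac{1}{2} \cdot 70 = 35$)
$\frac{371}{w{\left(57,54 \right)}} + \frac{4072}{-50} = \frac{371}{35} + \frac{4072}{-50} = 371 \cdot \frac{1}{35} + 4072 \left(- \frac{1}{50}\right) = \frac{53}{5} - \frac{2036}{25} = - \frac{1771}{25}$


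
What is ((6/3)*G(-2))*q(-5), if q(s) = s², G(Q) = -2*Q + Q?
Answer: 100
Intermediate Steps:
G(Q) = -Q
((6/3)*G(-2))*q(-5) = ((6/3)*(-1*(-2)))*(-5)² = ((6*(⅓))*2)*25 = (2*2)*25 = 4*25 = 100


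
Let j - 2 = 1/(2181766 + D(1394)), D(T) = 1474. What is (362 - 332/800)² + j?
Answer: 285449268759109/2183240000 ≈ 1.3075e+5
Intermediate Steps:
j = 4366481/2183240 (j = 2 + 1/(2181766 + 1474) = 2 + 1/2183240 = 4366481/2183240 ≈ 2.0000)
(362 - 332/800)² + j = (362 - 332/800)² + 4366481/2183240 = (362 - 332*1/800)² + 4366481/2183240 = (362 - 83/200)² + 4366481/2183240 = (72317/200)² + 4366481/2183240 = 5229748489/40000 + 4366481/2183240 = 285449268759109/2183240000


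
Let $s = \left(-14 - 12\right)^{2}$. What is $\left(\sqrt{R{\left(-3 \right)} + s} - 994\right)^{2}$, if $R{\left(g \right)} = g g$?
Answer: $\left(994 - \sqrt{685}\right)^{2} \approx 9.3669 \cdot 10^{5}$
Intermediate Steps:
$R{\left(g \right)} = g^{2}$
$s = 676$ ($s = \left(-26\right)^{2} = 676$)
$\left(\sqrt{R{\left(-3 \right)} + s} - 994\right)^{2} = \left(\sqrt{\left(-3\right)^{2} + 676} - 994\right)^{2} = \left(\sqrt{9 + 676} - 994\right)^{2} = \left(\sqrt{685} - 994\right)^{2} = \left(-994 + \sqrt{685}\right)^{2}$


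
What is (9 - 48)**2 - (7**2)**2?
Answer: -880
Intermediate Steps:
(9 - 48)**2 - (7**2)**2 = (-39)**2 - 1*49**2 = 1521 - 1*2401 = 1521 - 2401 = -880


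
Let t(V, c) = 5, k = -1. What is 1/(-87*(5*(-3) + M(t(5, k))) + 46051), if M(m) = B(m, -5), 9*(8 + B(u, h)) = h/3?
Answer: 9/432613 ≈ 2.0804e-5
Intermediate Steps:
B(u, h) = -8 + h/27 (B(u, h) = -8 + (h/3)/9 = -8 + h/27)
M(m) = -221/27 (M(m) = -8 + (1/27)*(-5) = -8 - 5/27 = -221/27)
1/(-87*(5*(-3) + M(t(5, k))) + 46051) = 1/(-87*(5*(-3) - 221/27) + 46051) = 1/(-87*(-15 - 221/27) + 46051) = 1/(-87*(-626/27) + 46051) = 1/(18154/9 + 46051) = 1/(432613/9) = 9/432613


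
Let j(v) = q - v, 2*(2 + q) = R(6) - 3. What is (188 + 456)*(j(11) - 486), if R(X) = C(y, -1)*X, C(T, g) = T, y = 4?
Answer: -314594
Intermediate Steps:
R(X) = 4*X
q = 17/2 (q = -2 + (4*6 - 3)/2 = -2 + (24 - 3)/2 = -2 + (1/2)*21 = -2 + 21/2 = 17/2 ≈ 8.5000)
j(v) = 17/2 - v
(188 + 456)*(j(11) - 486) = (188 + 456)*((17/2 - 1*11) - 486) = 644*((17/2 - 11) - 486) = 644*(-5/2 - 486) = 644*(-977/2) = -314594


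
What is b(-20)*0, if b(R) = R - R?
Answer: 0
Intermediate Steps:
b(R) = 0
b(-20)*0 = 0*0 = 0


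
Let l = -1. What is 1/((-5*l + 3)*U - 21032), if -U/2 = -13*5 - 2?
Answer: -1/19960 ≈ -5.0100e-5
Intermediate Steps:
U = 134 (U = -2*(-13*5 - 2) = -2*(-65 - 2) = -2*(-67) = 134)
1/((-5*l + 3)*U - 21032) = 1/((-5*(-1) + 3)*134 - 21032) = 1/((5 + 3)*134 - 21032) = 1/(8*134 - 21032) = 1/(1072 - 21032) = 1/(-19960) = -1/19960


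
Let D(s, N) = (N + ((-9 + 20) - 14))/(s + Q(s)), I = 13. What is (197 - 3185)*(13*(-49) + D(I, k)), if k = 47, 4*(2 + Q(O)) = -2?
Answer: 13235844/7 ≈ 1.8908e+6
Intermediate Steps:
Q(O) = -5/2 (Q(O) = -2 + (1/4)*(-2) = -2 - 1/2 = -5/2)
D(s, N) = (-3 + N)/(-5/2 + s) (D(s, N) = (N + ((-9 + 20) - 14))/(s - 5/2) = (N + (11 - 14))/(-5/2 + s) = (N - 3)/(-5/2 + s) = (-3 + N)/(-5/2 + s))
(197 - 3185)*(13*(-49) + D(I, k)) = (197 - 3185)*(13*(-49) + 2*(-3 + 47)/(-5 + 2*13)) = -2988*(-637 + 2*44/(-5 + 26)) = -2988*(-637 + 2*44/21) = -2988*(-637 + 2*(1/21)*44) = -2988*(-637 + 88/21) = -2988*(-13289/21) = 13235844/7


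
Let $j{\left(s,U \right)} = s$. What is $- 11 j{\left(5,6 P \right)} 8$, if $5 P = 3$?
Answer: $-440$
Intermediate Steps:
$P = \frac{3}{5}$ ($P = \frac{1}{5} \cdot 3 = \frac{3}{5} \approx 0.6$)
$- 11 j{\left(5,6 P \right)} 8 = \left(-11\right) 5 \cdot 8 = \left(-55\right) 8 = -440$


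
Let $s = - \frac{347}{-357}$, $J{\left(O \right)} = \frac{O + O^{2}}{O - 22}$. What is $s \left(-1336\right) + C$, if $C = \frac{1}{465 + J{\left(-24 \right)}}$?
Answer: $- \frac{23334091}{17969} \approx -1298.6$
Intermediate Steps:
$J{\left(O \right)} = \frac{O + O^{2}}{-22 + O}$
$C = \frac{1}{453}$ ($C = \frac{1}{465 - \frac{24 \left(1 - 24\right)}{-22 - 24}} = \frac{1}{465 - 24 \frac{1}{-46} \left(-23\right)} = \frac{1}{465 - \left(- \frac{12}{23}\right) \left(-23\right)} = \frac{1}{465 - 12} = \frac{1}{453} \approx 0.0022075$)
$s = \frac{347}{357}$ ($s = - \frac{347 \left(-1\right)}{357} = \left(-1\right) \left(- \frac{347}{357}\right) = \frac{347}{357} \approx 0.97199$)
$s \left(-1336\right) + C = \frac{347}{357} \left(-1336\right) + \frac{1}{453} = - \frac{463592}{357} + \frac{1}{453} = - \frac{23334091}{17969}$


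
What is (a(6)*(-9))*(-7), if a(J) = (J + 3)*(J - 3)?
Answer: 1701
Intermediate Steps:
a(J) = (-3 + J)*(3 + J) (a(J) = (3 + J)*(-3 + J) = (-3 + J)*(3 + J))
(a(6)*(-9))*(-7) = ((-9 + 6**2)*(-9))*(-7) = ((-9 + 36)*(-9))*(-7) = (27*(-9))*(-7) = -243*(-7) = 1701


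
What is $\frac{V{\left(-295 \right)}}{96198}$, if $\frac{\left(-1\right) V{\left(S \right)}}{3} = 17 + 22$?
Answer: $- \frac{39}{32066} \approx -0.0012162$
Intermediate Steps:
$V{\left(S \right)} = -117$ ($V{\left(S \right)} = - 3 \left(17 + 22\right) = \left(-3\right) 39 = -117$)
$\frac{V{\left(-295 \right)}}{96198} = - \frac{117}{96198} = \left(-117\right) \frac{1}{96198} = - \frac{39}{32066}$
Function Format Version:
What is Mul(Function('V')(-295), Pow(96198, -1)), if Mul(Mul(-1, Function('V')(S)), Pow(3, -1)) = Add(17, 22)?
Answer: Rational(-39, 32066) ≈ -0.0012162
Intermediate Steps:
Function('V')(S) = -117 (Function('V')(S) = Mul(-3, Add(17, 22)) = Mul(-3, 39) = -117)
Mul(Function('V')(-295), Pow(96198, -1)) = Mul(-117, Pow(96198, -1)) = Mul(-117, Rational(1, 96198)) = Rational(-39, 32066)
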